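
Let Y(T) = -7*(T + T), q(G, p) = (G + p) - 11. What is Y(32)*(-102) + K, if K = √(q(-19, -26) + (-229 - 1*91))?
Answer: 45696 + 2*I*√94 ≈ 45696.0 + 19.391*I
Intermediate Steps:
q(G, p) = -11 + G + p
K = 2*I*√94 (K = √((-11 - 19 - 26) + (-229 - 1*91)) = √(-56 + (-229 - 91)) = √(-56 - 320) = √(-376) = 2*I*√94 ≈ 19.391*I)
Y(T) = -14*T
Y(32)*(-102) + K = -14*32*(-102) + 2*I*√94 = -448*(-102) + 2*I*√94 = 45696 + 2*I*√94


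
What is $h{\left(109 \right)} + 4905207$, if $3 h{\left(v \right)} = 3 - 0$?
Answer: $4905208$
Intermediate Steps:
$h{\left(v \right)} = 1$ ($h{\left(v \right)} = \frac{3 - 0}{3} = \frac{3 + 0}{3} = \frac{1}{3} \cdot 3 = 1$)
$h{\left(109 \right)} + 4905207 = 1 + 4905207 = 4905208$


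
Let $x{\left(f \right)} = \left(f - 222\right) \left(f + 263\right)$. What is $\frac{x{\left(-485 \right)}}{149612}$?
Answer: $\frac{78477}{74806} \approx 1.0491$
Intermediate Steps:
$x{\left(f \right)} = \left(-222 + f\right) \left(263 + f\right)$
$\frac{x{\left(-485 \right)}}{149612} = \frac{-58386 + \left(-485\right)^{2} + 41 \left(-485\right)}{149612} = \left(-58386 + 235225 - 19885\right) \frac{1}{149612} = 156954 \cdot \frac{1}{149612} = \frac{78477}{74806}$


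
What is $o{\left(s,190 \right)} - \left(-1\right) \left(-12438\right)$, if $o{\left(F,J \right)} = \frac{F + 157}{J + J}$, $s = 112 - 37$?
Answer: $- \frac{1181552}{95} \approx -12437.0$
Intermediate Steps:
$s = 75$ ($s = 112 - 37 = 75$)
$o{\left(F,J \right)} = \frac{157 + F}{2 J}$
$o{\left(s,190 \right)} - \left(-1\right) \left(-12438\right) = \frac{157 + 75}{2 \cdot 190} - \left(-1\right) \left(-12438\right) = \frac{1}{2} \cdot \frac{1}{190} \cdot 232 - 12438 = \frac{58}{95} - 12438 = - \frac{1181552}{95}$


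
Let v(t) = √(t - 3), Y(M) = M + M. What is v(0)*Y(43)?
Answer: 86*I*√3 ≈ 148.96*I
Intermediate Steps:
Y(M) = 2*M
v(t) = √(-3 + t)
v(0)*Y(43) = √(-3 + 0)*(2*43) = √(-3)*86 = (I*√3)*86 = 86*I*√3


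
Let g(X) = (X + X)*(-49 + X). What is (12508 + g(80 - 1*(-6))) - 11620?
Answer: 7252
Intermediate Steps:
g(X) = 2*X*(-49 + X) (g(X) = (2*X)*(-49 + X) = 2*X*(-49 + X))
(12508 + g(80 - 1*(-6))) - 11620 = (12508 + 2*(80 - 1*(-6))*(-49 + (80 - 1*(-6)))) - 11620 = (12508 + 2*(80 + 6)*(-49 + (80 + 6))) - 11620 = (12508 + 2*86*(-49 + 86)) - 11620 = (12508 + 2*86*37) - 11620 = (12508 + 6364) - 11620 = 18872 - 11620 = 7252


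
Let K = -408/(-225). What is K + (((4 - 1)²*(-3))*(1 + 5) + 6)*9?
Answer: -105164/75 ≈ -1402.2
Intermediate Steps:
K = 136/75 (K = -408*(-1/225) = 136/75 ≈ 1.8133)
K + (((4 - 1)²*(-3))*(1 + 5) + 6)*9 = 136/75 + (((4 - 1)²*(-3))*(1 + 5) + 6)*9 = 136/75 + ((3²*(-3))*6 + 6)*9 = 136/75 + ((9*(-3))*6 + 6)*9 = 136/75 + (-27*6 + 6)*9 = 136/75 + (-162 + 6)*9 = 136/75 - 156*9 = 136/75 - 1404 = -105164/75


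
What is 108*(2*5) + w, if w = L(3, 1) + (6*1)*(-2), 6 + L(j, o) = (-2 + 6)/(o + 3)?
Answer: 1063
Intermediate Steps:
L(j, o) = -6 + 4/(3 + o) (L(j, o) = -6 + (-2 + 6)/(o + 3) = -6 + 4/(3 + o))
w = -17 (w = 2*(-7 - 3*1)/(3 + 1) + (6*1)*(-2) = 2*(-7 - 3)/4 + 6*(-2) = 2*(¼)*(-10) - 12 = -5 - 12 = -17)
108*(2*5) + w = 108*(2*5) - 17 = 108*10 - 17 = 1080 - 17 = 1063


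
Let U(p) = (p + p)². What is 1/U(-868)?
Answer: 1/3013696 ≈ 3.3182e-7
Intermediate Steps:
U(p) = 4*p² (U(p) = (2*p)² = 4*p²)
1/U(-868) = 1/(4*(-868)²) = 1/(4*753424) = 1/3013696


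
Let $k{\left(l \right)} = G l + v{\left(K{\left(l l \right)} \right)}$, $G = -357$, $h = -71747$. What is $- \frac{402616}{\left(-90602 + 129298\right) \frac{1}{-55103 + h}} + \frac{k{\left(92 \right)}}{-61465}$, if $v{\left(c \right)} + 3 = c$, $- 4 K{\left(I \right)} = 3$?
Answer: $\frac{1569565946045267}{1189224820} \approx 1.3198 \cdot 10^{6}$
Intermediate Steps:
$K{\left(I \right)} = - \frac{3}{4}$ ($K{\left(I \right)} = \left(- \frac{1}{4}\right) 3 = - \frac{3}{4}$)
$v{\left(c \right)} = -3 + c$
$k{\left(l \right)} = - \frac{15}{4} - 357 l$ ($k{\left(l \right)} = - 357 l - \frac{15}{4} = - \frac{15}{4} - 357 l$)
$- \frac{402616}{\left(-90602 + 129298\right) \frac{1}{-55103 + h}} + \frac{k{\left(92 \right)}}{-61465} = - \frac{402616}{\left(-90602 + 129298\right) \frac{1}{-55103 - 71747}} + \frac{- \frac{15}{4} - 32844}{-61465} = - \frac{402616}{38696 \frac{1}{-126850}} + \left(- \frac{15}{4} - 32844\right) \left(- \frac{1}{61465}\right) = - \frac{402616}{38696 \left(- \frac{1}{126850}\right)} - - \frac{131391}{245860} = - \frac{402616}{- \frac{19348}{63425}} + \frac{131391}{245860} = \left(-402616\right) \left(- \frac{63425}{19348}\right) + \frac{131391}{245860} = \frac{6383979950}{4837} + \frac{131391}{245860} = \frac{1569565946045267}{1189224820}$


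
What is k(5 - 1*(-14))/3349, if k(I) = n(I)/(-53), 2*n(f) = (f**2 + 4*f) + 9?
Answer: -223/177497 ≈ -0.0012564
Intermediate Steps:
n(f) = 9/2 + f**2/2 + 2*f (n(f) = ((f**2 + 4*f) + 9)/2 = (9 + f**2 + 4*f)/2 = 9/2 + f**2/2 + 2*f)
k(I) = -9/106 - 2*I/53 - I**2/106 (k(I) = (9/2 + I**2/2 + 2*I)/(-53) = (9/2 + I**2/2 + 2*I)*(-1/53) = -9/106 - 2*I/53 - I**2/106)
k(5 - 1*(-14))/3349 = (-9/106 - 2*(5 - 1*(-14))/53 - (5 - 1*(-14))**2/106)/3349 = (-9/106 - 2*(5 + 14)/53 - (5 + 14)**2/106)*(1/3349) = (-9/106 - 2/53*19 - 1/106*19**2)*(1/3349) = (-9/106 - 38/53 - 1/106*361)*(1/3349) = (-9/106 - 38/53 - 361/106)*(1/3349) = -223/53*1/3349 = -223/177497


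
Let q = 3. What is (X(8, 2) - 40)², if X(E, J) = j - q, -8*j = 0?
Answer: 1849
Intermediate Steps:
j = 0 (j = -⅛*0 = 0)
X(E, J) = -3 (X(E, J) = 0 - 1*3 = 0 - 3 = -3)
(X(8, 2) - 40)² = (-3 - 40)² = (-43)² = 1849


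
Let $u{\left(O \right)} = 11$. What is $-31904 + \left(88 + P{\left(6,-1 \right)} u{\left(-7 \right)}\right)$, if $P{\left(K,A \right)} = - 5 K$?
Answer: $-32146$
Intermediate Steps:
$-31904 + \left(88 + P{\left(6,-1 \right)} u{\left(-7 \right)}\right) = -31904 + \left(88 + \left(-5\right) 6 \cdot 11\right) = -31904 + \left(88 - 330\right) = -31904 - 242 = -32146$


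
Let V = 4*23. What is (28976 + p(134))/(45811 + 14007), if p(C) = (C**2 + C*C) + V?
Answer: 32490/29909 ≈ 1.0863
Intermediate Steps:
V = 92
p(C) = 92 + 2*C**2 (p(C) = (C**2 + C*C) + 92 = (C**2 + C**2) + 92 = 2*C**2 + 92 = 92 + 2*C**2)
(28976 + p(134))/(45811 + 14007) = (28976 + (92 + 2*134**2))/(45811 + 14007) = (28976 + (92 + 2*17956))/59818 = (28976 + (92 + 35912))*(1/59818) = (28976 + 36004)*(1/59818) = 64980*(1/59818) = 32490/29909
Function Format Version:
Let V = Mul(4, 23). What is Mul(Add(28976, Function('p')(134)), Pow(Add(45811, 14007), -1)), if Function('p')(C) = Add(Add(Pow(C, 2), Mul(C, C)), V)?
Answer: Rational(32490, 29909) ≈ 1.0863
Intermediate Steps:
V = 92
Function('p')(C) = Add(92, Mul(2, Pow(C, 2))) (Function('p')(C) = Add(Add(Pow(C, 2), Mul(C, C)), 92) = Add(Add(Pow(C, 2), Pow(C, 2)), 92) = Add(Mul(2, Pow(C, 2)), 92) = Add(92, Mul(2, Pow(C, 2))))
Mul(Add(28976, Function('p')(134)), Pow(Add(45811, 14007), -1)) = Mul(Add(28976, Add(92, Mul(2, Pow(134, 2)))), Pow(Add(45811, 14007), -1)) = Mul(Add(28976, Add(92, Mul(2, 17956))), Pow(59818, -1)) = Mul(Add(28976, Add(92, 35912)), Rational(1, 59818)) = Mul(Add(28976, 36004), Rational(1, 59818)) = Mul(64980, Rational(1, 59818)) = Rational(32490, 29909)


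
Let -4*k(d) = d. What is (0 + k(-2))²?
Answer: ¼ ≈ 0.25000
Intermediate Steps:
k(d) = -d/4
(0 + k(-2))² = (0 - ¼*(-2))² = (0 + ½)² = (½)² = ¼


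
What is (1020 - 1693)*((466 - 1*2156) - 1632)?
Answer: 2235706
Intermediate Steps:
(1020 - 1693)*((466 - 1*2156) - 1632) = -673*((466 - 2156) - 1632) = -673*(-1690 - 1632) = -673*(-3322) = 2235706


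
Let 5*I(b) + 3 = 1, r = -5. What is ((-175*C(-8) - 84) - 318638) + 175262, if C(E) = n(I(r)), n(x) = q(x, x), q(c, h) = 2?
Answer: -143810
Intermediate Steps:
I(b) = -⅖ (I(b) = -⅗ + (⅕)*1 = -⅗ + ⅕ = -⅖)
n(x) = 2
C(E) = 2
((-175*C(-8) - 84) - 318638) + 175262 = ((-175*2 - 84) - 318638) + 175262 = ((-350 - 84) - 318638) + 175262 = (-434 - 318638) + 175262 = -319072 + 175262 = -143810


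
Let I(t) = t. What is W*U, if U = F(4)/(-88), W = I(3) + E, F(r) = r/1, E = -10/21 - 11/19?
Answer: -388/4389 ≈ -0.088403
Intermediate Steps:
E = -421/399 (E = -10*1/21 - 11*1/19 = -10/21 - 11/19 = -421/399 ≈ -1.0551)
F(r) = r (F(r) = r*1 = r)
W = 776/399 (W = 3 - 421/399 = 776/399 ≈ 1.9449)
U = -1/22 (U = 4/(-88) = 4*(-1/88) = -1/22 ≈ -0.045455)
W*U = (776/399)*(-1/22) = -388/4389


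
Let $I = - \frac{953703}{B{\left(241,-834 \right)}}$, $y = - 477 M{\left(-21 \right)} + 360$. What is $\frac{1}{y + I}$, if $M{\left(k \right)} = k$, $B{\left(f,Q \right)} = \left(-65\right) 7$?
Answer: $\frac{455}{5675238} \approx 8.0173 \cdot 10^{-5}$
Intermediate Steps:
$B{\left(f,Q \right)} = -455$
$y = 10377$ ($y = \left(-477\right) \left(-21\right) + 360 = 10017 + 360 = 10377$)
$I = \frac{953703}{455}$ ($I = - \frac{953703}{-455} = \left(-953703\right) \left(- \frac{1}{455}\right) = \frac{953703}{455} \approx 2096.1$)
$\frac{1}{y + I} = \frac{1}{10377 + \frac{953703}{455}} = \frac{1}{\frac{5675238}{455}} = \frac{455}{5675238}$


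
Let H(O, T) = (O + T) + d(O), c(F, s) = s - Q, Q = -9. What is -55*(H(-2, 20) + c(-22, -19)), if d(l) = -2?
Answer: -330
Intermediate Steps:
c(F, s) = 9 + s (c(F, s) = s - 1*(-9) = s + 9 = 9 + s)
H(O, T) = -2 + O + T (H(O, T) = (O + T) - 2 = -2 + O + T)
-55*(H(-2, 20) + c(-22, -19)) = -55*((-2 - 2 + 20) + (9 - 19)) = -55*(16 - 10) = -55*6 = -330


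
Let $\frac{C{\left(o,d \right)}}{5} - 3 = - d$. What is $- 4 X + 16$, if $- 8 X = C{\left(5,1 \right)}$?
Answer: $21$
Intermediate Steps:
$C{\left(o,d \right)} = 15 - 5 d$ ($C{\left(o,d \right)} = 15 + 5 \left(- d\right) = 15 - 5 d$)
$X = - \frac{5}{4}$ ($X = - \frac{15 - 5}{8} = \left(- \frac{1}{8}\right) 10 = - \frac{5}{4} \approx -1.25$)
$- 4 X + 16 = \left(-4\right) \left(- \frac{5}{4}\right) + 16 = 5 + 16 = 21$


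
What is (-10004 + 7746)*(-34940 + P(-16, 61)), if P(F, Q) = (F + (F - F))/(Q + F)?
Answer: 3550289528/45 ≈ 7.8895e+7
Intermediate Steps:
P(F, Q) = F/(F + Q) (P(F, Q) = (F + 0)/(F + Q) = F/(F + Q))
(-10004 + 7746)*(-34940 + P(-16, 61)) = (-10004 + 7746)*(-34940 - 16/(-16 + 61)) = -2258*(-34940 - 16/45) = -2258*(-1572316/45) = 3550289528/45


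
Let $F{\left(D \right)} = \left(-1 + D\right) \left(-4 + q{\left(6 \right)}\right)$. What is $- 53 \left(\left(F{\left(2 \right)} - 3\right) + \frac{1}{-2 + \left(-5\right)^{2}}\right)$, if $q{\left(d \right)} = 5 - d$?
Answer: $\frac{9699}{23} \approx 421.7$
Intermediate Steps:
$F{\left(D \right)} = 5 - 5 D$ ($F{\left(D \right)} = \left(-1 + D\right) \left(-4 + \left(5 - 6\right)\right) = \left(-1 + D\right) \left(-4 - 1\right) = \left(-1 + D\right) \left(-5\right) = 5 - 5 D$)
$- 53 \left(\left(F{\left(2 \right)} - 3\right) + \frac{1}{-2 + \left(-5\right)^{2}}\right) = - 53 \left(\left(\left(5 - 10\right) - 3\right) + \frac{1}{-2 + \left(-5\right)^{2}}\right) = - 53 \left(\left(\left(5 - 10\right) - 3\right) + \frac{1}{-2 + 25}\right) = - 53 \left(\left(-5 - 3\right) + \frac{1}{23}\right) = - 53 \left(-8 + \frac{1}{23}\right) = \left(-53\right) \left(- \frac{183}{23}\right) = \frac{9699}{23}$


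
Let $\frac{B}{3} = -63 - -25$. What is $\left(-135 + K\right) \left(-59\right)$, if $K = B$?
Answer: $14691$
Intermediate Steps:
$B = -114$ ($B = 3 \left(-63 - -25\right) = 3 \left(-63 + 25\right) = 3 \left(-38\right) = -114$)
$K = -114$
$\left(-135 + K\right) \left(-59\right) = \left(-135 - 114\right) \left(-59\right) = \left(-249\right) \left(-59\right) = 14691$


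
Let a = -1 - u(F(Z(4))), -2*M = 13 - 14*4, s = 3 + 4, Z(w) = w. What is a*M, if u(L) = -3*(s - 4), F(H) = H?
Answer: 172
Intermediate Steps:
s = 7
u(L) = -9 (u(L) = -3*(7 - 4) = -3*3 = -9)
M = 43/2 (M = -(13 - 14*4)/2 = -(13 - 56)/2 = -1/2*(-43) = 43/2 ≈ 21.500)
a = 8 (a = -1 - (-9) = -1 - 1*(-9) = -1 + 9 = 8)
a*M = 8*(43/2) = 172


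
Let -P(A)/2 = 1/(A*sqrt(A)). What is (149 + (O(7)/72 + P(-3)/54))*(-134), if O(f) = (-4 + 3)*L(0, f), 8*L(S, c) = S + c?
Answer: -5749739/288 + 134*I*sqrt(3)/243 ≈ -19964.0 + 0.95512*I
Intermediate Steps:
L(S, c) = S/8 + c/8 (L(S, c) = (S + c)/8 = S/8 + c/8)
P(A) = -2/A**(3/2)
O(f) = -f/8 (O(f) = (-4 + 3)*((1/8)*0 + f/8) = -(0 + f/8) = -f/8)
(149 + (O(7)/72 + P(-3)/54))*(-134) = (149 + (-1/8*7/72 - 2*I*sqrt(3)/9/54))*(-134) = (149 + (-7/8*1/72 - 2*I*sqrt(3)/9*(1/54)))*(-134) = (149 + (-7/576 - 2*I*sqrt(3)/9*(1/54)))*(-134) = (149 + (-7/576 - I*sqrt(3)/243))*(-134) = (85817/576 - I*sqrt(3)/243)*(-134) = -5749739/288 + 134*I*sqrt(3)/243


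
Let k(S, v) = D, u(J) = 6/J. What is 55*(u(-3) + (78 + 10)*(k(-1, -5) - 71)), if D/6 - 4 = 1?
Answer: -198550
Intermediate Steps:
D = 30 (D = 24 + 6*1 = 24 + 6 = 30)
k(S, v) = 30
55*(u(-3) + (78 + 10)*(k(-1, -5) - 71)) = 55*(6/(-3) + (78 + 10)*(30 - 71)) = 55*(6*(-⅓) + 88*(-41)) = 55*(-2 - 3608) = 55*(-3610) = -198550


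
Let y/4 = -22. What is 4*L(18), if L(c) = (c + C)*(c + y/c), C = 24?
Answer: 6608/3 ≈ 2202.7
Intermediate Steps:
y = -88 (y = 4*(-22) = -88)
L(c) = (24 + c)*(c - 88/c) (L(c) = (c + 24)*(c - 88/c) = (24 + c)*(c - 88/c))
4*L(18) = 4*(-88 + 18**2 - 2112/18 + 24*18) = 4*(-88 + 324 - 2112*1/18 + 432) = 4*(-88 + 324 - 352/3 + 432) = 4*(1652/3) = 6608/3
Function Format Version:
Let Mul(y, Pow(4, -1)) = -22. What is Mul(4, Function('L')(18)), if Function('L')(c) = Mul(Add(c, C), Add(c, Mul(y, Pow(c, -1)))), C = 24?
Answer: Rational(6608, 3) ≈ 2202.7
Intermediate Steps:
y = -88 (y = Mul(4, -22) = -88)
Function('L')(c) = Mul(Add(24, c), Add(c, Mul(-88, Pow(c, -1)))) (Function('L')(c) = Mul(Add(c, 24), Add(c, Mul(-88, Pow(c, -1)))) = Mul(Add(24, c), Add(c, Mul(-88, Pow(c, -1)))))
Mul(4, Function('L')(18)) = Mul(4, Add(-88, Pow(18, 2), Mul(-2112, Pow(18, -1)), Mul(24, 18))) = Mul(4, Add(-88, 324, Mul(-2112, Rational(1, 18)), 432)) = Mul(4, Add(-88, 324, Rational(-352, 3), 432)) = Mul(4, Rational(1652, 3)) = Rational(6608, 3)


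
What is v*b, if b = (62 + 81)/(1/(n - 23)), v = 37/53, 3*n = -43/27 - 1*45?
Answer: -16513211/4293 ≈ -3846.5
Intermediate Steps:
n = -1258/81 (n = (-43/27 - 1*45)/3 = (-43*1/27 - 45)/3 = (-43/27 - 45)/3 = (⅓)*(-1258/27) = -1258/81 ≈ -15.531)
v = 37/53 (v = 37*(1/53) = 37/53 ≈ 0.69811)
b = -446303/81 (b = (62 + 81)/(1/(-1258/81 - 23)) = 143/(1/(-3121/81)) = 143/(-81/3121) = 143*(-3121/81) = -446303/81 ≈ -5509.9)
v*b = (37/53)*(-446303/81) = -16513211/4293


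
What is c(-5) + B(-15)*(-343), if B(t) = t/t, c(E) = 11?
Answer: -332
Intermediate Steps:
B(t) = 1
c(-5) + B(-15)*(-343) = 11 + 1*(-343) = 11 - 343 = -332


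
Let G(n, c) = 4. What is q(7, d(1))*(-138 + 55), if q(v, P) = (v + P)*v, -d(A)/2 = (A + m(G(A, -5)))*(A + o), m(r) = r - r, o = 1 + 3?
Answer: 1743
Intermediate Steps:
o = 4
m(r) = 0
d(A) = -2*A*(4 + A) (d(A) = -2*(A + 0)*(A + 4) = -2*A*(4 + A))
q(v, P) = v*(P + v) (q(v, P) = (P + v)*v = v*(P + v))
q(7, d(1))*(-138 + 55) = (7*(2*1*(-4 - 1*1) + 7))*(-138 + 55) = (7*(2*1*(-4 - 1) + 7))*(-83) = (7*(2*1*(-5) + 7))*(-83) = (7*(-10 + 7))*(-83) = (7*(-3))*(-83) = -21*(-83) = 1743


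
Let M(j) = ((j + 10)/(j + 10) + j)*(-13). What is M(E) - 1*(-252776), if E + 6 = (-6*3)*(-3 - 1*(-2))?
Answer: 252607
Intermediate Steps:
E = 12 (E = -6 + (-6*3)*(-3 - 1*(-2)) = -6 - 18*(-3 + 2) = -6 - 18*(-1) = -6 + 18 = 12)
M(j) = -13 - 13*j (M(j) = ((10 + j)/(10 + j) + j)*(-13) = (1 + j)*(-13) = -13 - 13*j)
M(E) - 1*(-252776) = (-13 - 13*12) - 1*(-252776) = (-13 - 156) + 252776 = -169 + 252776 = 252607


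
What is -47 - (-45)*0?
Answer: -47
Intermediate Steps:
-47 - (-45)*0 = -47 - 3*0 = -47 + 0 = -47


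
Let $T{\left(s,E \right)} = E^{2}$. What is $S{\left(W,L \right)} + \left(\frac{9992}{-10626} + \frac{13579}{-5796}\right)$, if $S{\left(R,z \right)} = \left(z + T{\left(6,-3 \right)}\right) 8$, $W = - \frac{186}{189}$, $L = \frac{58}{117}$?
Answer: $\frac{956213}{13156} \approx 72.683$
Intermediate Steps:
$L = \frac{58}{117}$ ($L = 58 \cdot \frac{1}{117} = \frac{58}{117} \approx 0.49573$)
$W = - \frac{62}{63}$ ($W = \left(-186\right) \frac{1}{189} = - \frac{62}{63} \approx -0.98413$)
$S{\left(R,z \right)} = 72 + 8 z$ ($S{\left(R,z \right)} = \left(z + \left(-3\right)^{2}\right) 8 = \left(z + 9\right) 8 = \left(9 + z\right) 8 = 72 + 8 z$)
$S{\left(W,L \right)} + \left(\frac{9992}{-10626} + \frac{13579}{-5796}\right) = \left(72 + 8 \cdot \frac{58}{117}\right) + \left(\frac{9992}{-10626} + \frac{13579}{-5796}\right) = \left(72 + \frac{464}{117}\right) + \left(9992 \left(- \frac{1}{10626}\right) + 13579 \left(- \frac{1}{5796}\right)\right) = \frac{8888}{117} - \frac{29903}{9108} = \frac{956213}{13156}$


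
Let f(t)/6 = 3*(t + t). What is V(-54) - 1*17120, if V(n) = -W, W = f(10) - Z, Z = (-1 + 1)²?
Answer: -17480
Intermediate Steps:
Z = 0 (Z = 0² = 0)
f(t) = 36*t (f(t) = 6*(3*(t + t)) = 6*(3*(2*t)) = 6*(6*t) = 36*t)
W = 360 (W = 36*10 - 1*0 = 360 + 0 = 360)
V(n) = -360 (V(n) = -1*360 = -360)
V(-54) - 1*17120 = -360 - 1*17120 = -360 - 17120 = -17480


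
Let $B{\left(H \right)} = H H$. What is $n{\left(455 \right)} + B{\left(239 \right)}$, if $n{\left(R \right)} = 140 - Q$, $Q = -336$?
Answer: $57597$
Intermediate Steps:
$n{\left(R \right)} = 476$ ($n{\left(R \right)} = 140 - -336 = 140 + 336 = 476$)
$B{\left(H \right)} = H^{2}$
$n{\left(455 \right)} + B{\left(239 \right)} = 476 + 239^{2} = 476 + 57121 = 57597$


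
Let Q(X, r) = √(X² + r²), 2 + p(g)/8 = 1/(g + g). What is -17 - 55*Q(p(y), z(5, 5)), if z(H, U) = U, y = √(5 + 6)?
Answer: -17 - 5*√(34177 - 1408*√11) ≈ -875.88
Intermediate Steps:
y = √11 ≈ 3.3166
p(g) = -16 + 4/g (p(g) = -16 + 8/(g + g) = -16 + 8/((2*g)) = -16 + 8*(1/(2*g)) = -16 + 4/g)
-17 - 55*Q(p(y), z(5, 5)) = -17 - 55*√((-16 + 4/(√11))² + 5²) = -17 - 55*√((-16 + 4*(√11/11))² + 25) = -17 - 55*√((-16 + 4*√11/11)² + 25) = -17 - 55*√(25 + (-16 + 4*√11/11)²)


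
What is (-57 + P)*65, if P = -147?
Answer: -13260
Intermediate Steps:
(-57 + P)*65 = (-57 - 147)*65 = -204*65 = -13260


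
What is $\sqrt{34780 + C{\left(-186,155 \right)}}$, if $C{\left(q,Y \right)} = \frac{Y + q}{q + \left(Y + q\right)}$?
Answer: $\frac{\sqrt{1704227}}{7} \approx 186.49$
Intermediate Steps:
$C{\left(q,Y \right)} = \frac{Y + q}{Y + 2 q}$
$\sqrt{34780 + C{\left(-186,155 \right)}} = \sqrt{34780 + \frac{155 - 186}{155 + 2 \left(-186\right)}} = \sqrt{34780 + \frac{1}{155 - 372} \left(-31\right)} = \sqrt{34780 + \frac{1}{-217} \left(-31\right)} = \sqrt{34780 - - \frac{1}{7}} = \sqrt{34780 + \frac{1}{7}} = \sqrt{\frac{243461}{7}} = \frac{\sqrt{1704227}}{7}$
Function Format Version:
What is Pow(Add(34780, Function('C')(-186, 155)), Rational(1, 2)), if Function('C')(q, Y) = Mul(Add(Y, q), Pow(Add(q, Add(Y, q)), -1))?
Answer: Mul(Rational(1, 7), Pow(1704227, Rational(1, 2))) ≈ 186.49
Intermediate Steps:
Function('C')(q, Y) = Mul(Pow(Add(Y, Mul(2, q)), -1), Add(Y, q)) (Function('C')(q, Y) = Mul(Add(Y, q), Pow(Add(Y, Mul(2, q)), -1)) = Mul(Pow(Add(Y, Mul(2, q)), -1), Add(Y, q)))
Pow(Add(34780, Function('C')(-186, 155)), Rational(1, 2)) = Pow(Add(34780, Mul(Pow(Add(155, Mul(2, -186)), -1), Add(155, -186))), Rational(1, 2)) = Pow(Add(34780, Mul(Pow(Add(155, -372), -1), -31)), Rational(1, 2)) = Pow(Add(34780, Mul(Pow(-217, -1), -31)), Rational(1, 2)) = Pow(Add(34780, Mul(Rational(-1, 217), -31)), Rational(1, 2)) = Pow(Add(34780, Rational(1, 7)), Rational(1, 2)) = Pow(Rational(243461, 7), Rational(1, 2)) = Mul(Rational(1, 7), Pow(1704227, Rational(1, 2)))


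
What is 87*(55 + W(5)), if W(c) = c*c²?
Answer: 15660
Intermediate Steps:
W(c) = c³
87*(55 + W(5)) = 87*(55 + 5³) = 87*(55 + 125) = 87*180 = 15660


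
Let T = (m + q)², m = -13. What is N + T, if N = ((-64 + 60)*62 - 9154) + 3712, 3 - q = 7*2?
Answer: -5114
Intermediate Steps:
q = -11 (q = 3 - 7*2 = 3 - 1*14 = 3 - 14 = -11)
N = -5690 (N = (-4*62 - 9154) + 3712 = (-248 - 9154) + 3712 = -9402 + 3712 = -5690)
T = 576 (T = (-13 - 11)² = (-24)² = 576)
N + T = -5690 + 576 = -5114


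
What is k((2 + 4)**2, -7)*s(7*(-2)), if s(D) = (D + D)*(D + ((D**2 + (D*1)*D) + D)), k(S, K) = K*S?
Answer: 2568384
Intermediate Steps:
s(D) = 2*D*(2*D + 2*D**2) (s(D) = (2*D)*(D + ((D**2 + D*D) + D)) = (2*D)*(D + ((D**2 + D**2) + D)) = (2*D)*(D + (2*D**2 + D)) = (2*D)*(D + (D + 2*D**2)) = (2*D)*(2*D + 2*D**2) = 2*D*(2*D + 2*D**2))
k((2 + 4)**2, -7)*s(7*(-2)) = (-7*(2 + 4)**2)*(4*(7*(-2))**2*(1 + 7*(-2))) = (-7*6**2)*(4*(-14)**2*(1 - 14)) = (-7*36)*(4*196*(-13)) = -252*(-10192) = 2568384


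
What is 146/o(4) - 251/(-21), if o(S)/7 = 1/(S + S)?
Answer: 3755/21 ≈ 178.81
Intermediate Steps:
o(S) = 7/(2*S) (o(S) = 7/(S + S) = 7/((2*S)) = 7*(1/(2*S)) = 7/(2*S))
146/o(4) - 251/(-21) = 146/(((7/2)/4)) - 251/(-21) = 146/(((7/2)*(¼))) - 251*(-1/21) = 146/(7/8) + 251/21 = 146*(8/7) + 251/21 = 1168/7 + 251/21 = 3755/21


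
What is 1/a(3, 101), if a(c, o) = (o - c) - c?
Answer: 1/95 ≈ 0.010526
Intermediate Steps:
a(c, o) = o - 2*c
1/a(3, 101) = 1/(101 - 2*3) = 1/(101 - 6) = 1/95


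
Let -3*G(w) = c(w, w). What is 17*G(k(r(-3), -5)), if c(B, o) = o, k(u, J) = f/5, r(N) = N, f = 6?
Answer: -34/5 ≈ -6.8000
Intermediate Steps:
k(u, J) = 6/5
G(w) = -w/3
17*G(k(r(-3), -5)) = 17*(-⅓*6/5) = 17*(-⅖) = -34/5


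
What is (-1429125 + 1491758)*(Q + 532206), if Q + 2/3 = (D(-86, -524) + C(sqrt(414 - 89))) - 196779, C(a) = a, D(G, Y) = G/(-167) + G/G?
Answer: 10525435063816/501 + 313165*sqrt(13) ≈ 2.1010e+10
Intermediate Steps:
D(G, Y) = 1 - G/167 (D(G, Y) = G*(-1/167) + 1 = -G/167 + 1 = 1 - G/167)
Q = -98585854/501 + 5*sqrt(13) (Q = -2/3 + (((1 - 1/167*(-86)) + sqrt(414 - 89)) - 196779) = -2/3 + (((1 + 86/167) + sqrt(325)) - 196779) = -2/3 + ((253/167 + 5*sqrt(13)) - 196779) = -2/3 + (-32861840/167 + 5*sqrt(13)) = -98585854/501 + 5*sqrt(13) ≈ -1.9676e+5)
(-1429125 + 1491758)*(Q + 532206) = (-1429125 + 1491758)*((-98585854/501 + 5*sqrt(13)) + 532206) = 62633*(168049352/501 + 5*sqrt(13)) = 10525435063816/501 + 313165*sqrt(13)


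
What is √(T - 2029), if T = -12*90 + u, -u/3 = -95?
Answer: 2*I*√706 ≈ 53.141*I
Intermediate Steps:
u = 285 (u = -3*(-95) = 285)
T = -795 (T = -12*90 + 285 = -1080 + 285 = -795)
√(T - 2029) = √(-795 - 2029) = √(-2824) = 2*I*√706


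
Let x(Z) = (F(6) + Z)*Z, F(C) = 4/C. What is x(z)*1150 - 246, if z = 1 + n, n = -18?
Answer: 957212/3 ≈ 3.1907e+5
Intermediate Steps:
z = -17 (z = 1 - 18 = -17)
x(Z) = Z*(⅔ + Z) (x(Z) = (4/6 + Z)*Z = (4*(⅙) + Z)*Z = (⅔ + Z)*Z = Z*(⅔ + Z))
x(z)*1150 - 246 = ((⅓)*(-17)*(2 + 3*(-17)))*1150 - 246 = ((⅓)*(-17)*(2 - 51))*1150 - 246 = ((⅓)*(-17)*(-49))*1150 - 246 = (833/3)*1150 - 246 = 957950/3 - 246 = 957212/3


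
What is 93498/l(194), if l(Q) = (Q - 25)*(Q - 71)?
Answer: 31166/6929 ≈ 4.4979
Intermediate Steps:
l(Q) = (-71 + Q)*(-25 + Q) (l(Q) = (-25 + Q)*(-71 + Q) = (-71 + Q)*(-25 + Q))
93498/l(194) = 93498/(1775 + 194**2 - 96*194) = 93498/(1775 + 37636 - 18624) = 93498/20787 = 93498*(1/20787) = 31166/6929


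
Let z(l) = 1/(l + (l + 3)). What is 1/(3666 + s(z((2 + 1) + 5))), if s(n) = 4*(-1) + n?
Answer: 19/69579 ≈ 0.00027307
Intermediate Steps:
z(l) = 1/(3 + 2*l) (z(l) = 1/(l + (3 + l)) = 1/(3 + 2*l))
s(n) = -4 + n
1/(3666 + s(z((2 + 1) + 5))) = 1/(3666 + (-4 + 1/(3 + 2*((2 + 1) + 5)))) = 1/(3666 + (-4 + 1/(3 + 2*(3 + 5)))) = 1/(3666 + (-4 + 1/(3 + 2*8))) = 1/(3666 + (-4 + 1/(3 + 16))) = 1/(3666 + (-4 + 1/19)) = 1/(3666 - 75/19) = 1/(69579/19) = 19/69579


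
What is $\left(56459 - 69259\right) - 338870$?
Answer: $-351670$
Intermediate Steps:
$\left(56459 - 69259\right) - 338870 = -12800 - 338870 = -351670$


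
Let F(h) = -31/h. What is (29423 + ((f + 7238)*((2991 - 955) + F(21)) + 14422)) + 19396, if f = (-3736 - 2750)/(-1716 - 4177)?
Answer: 1830475617973/123753 ≈ 1.4791e+7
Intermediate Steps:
f = 6486/5893 (f = -6486/(-5893) = -6486*(-1/5893) = 6486/5893 ≈ 1.1006)
(29423 + ((f + 7238)*((2991 - 955) + F(21)) + 14422)) + 19396 = (29423 + ((6486/5893 + 7238)*((2991 - 955) - 31/21) + 14422)) + 19396 = (29423 + (42660020*(2036 - 31*1/21)/5893 + 14422)) + 19396 = (29423 + (42660020*(2036 - 31/21)/5893 + 14422)) + 19396 = (29423 + ((42660020/5893)*(42725/21) + 14422)) + 19396 = (29423 + (1822649354500/123753 + 14422)) + 19396 = (29423 + 1824434120266/123753) + 19396 = 1828075304785/123753 + 19396 = 1830475617973/123753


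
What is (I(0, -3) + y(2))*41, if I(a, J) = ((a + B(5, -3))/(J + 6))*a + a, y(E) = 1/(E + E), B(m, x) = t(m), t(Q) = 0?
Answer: 41/4 ≈ 10.250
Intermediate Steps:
B(m, x) = 0
y(E) = 1/(2*E)
I(a, J) = a + a²/(6 + J) (I(a, J) = ((a + 0)/(J + 6))*a + a = (a/(6 + J))*a + a = a²/(6 + J) + a = a + a²/(6 + J))
(I(0, -3) + y(2))*41 = (0*(6 - 3 + 0)/(6 - 3) + (½)/2)*41 = (0*3/3 + (½)*(½))*41 = (0*(⅓)*3 + ¼)*41 = (0 + ¼)*41 = (¼)*41 = 41/4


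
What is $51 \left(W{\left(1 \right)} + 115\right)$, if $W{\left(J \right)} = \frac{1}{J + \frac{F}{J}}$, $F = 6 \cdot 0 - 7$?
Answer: $\frac{11713}{2} \approx 5856.5$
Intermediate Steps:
$F = -7$ ($F = 0 - 7 = -7$)
$W{\left(J \right)} = \frac{1}{J - \frac{7}{J}}$
$51 \left(W{\left(1 \right)} + 115\right) = 51 \left(1 \frac{1}{-7 + 1^{2}} + 115\right) = 51 \left(1 \frac{1}{-7 + 1} + 115\right) = 51 \left(1 \frac{1}{-6} + 115\right) = 51 \left(1 \left(- \frac{1}{6}\right) + 115\right) = 51 \left(- \frac{1}{6} + 115\right) = 51 \cdot \frac{689}{6} = \frac{11713}{2}$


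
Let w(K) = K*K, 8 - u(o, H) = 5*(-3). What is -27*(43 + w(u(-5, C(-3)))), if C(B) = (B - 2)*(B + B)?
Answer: -15444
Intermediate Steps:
C(B) = 2*B*(-2 + B) (C(B) = (-2 + B)*(2*B) = 2*B*(-2 + B))
u(o, H) = 23 (u(o, H) = 8 - 5*(-3) = 8 - 1*(-15) = 8 + 15 = 23)
w(K) = K²
-27*(43 + w(u(-5, C(-3)))) = -27*(43 + 23²) = -27*(43 + 529) = -27*572 = -15444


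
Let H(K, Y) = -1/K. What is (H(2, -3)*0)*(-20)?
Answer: 0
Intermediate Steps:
(H(2, -3)*0)*(-20) = (-1/2*0)*(-20) = (-1*½*0)*(-20) = -½*0*(-20) = 0*(-20) = 0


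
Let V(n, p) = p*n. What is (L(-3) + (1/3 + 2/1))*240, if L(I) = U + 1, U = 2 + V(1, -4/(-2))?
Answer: 1760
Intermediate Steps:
V(n, p) = n*p
U = 4 (U = 2 + 1*(-4/(-2)) = 2 + 1*(-4*(-½)) = 2 + 1*2 = 2 + 2 = 4)
L(I) = 5 (L(I) = 4 + 1 = 5)
(L(-3) + (1/3 + 2/1))*240 = (5 + (1/3 + 2/1))*240 = (5 + (1*(⅓) + 2*1))*240 = (5 + (⅓ + 2))*240 = (5 + 7/3)*240 = (22/3)*240 = 1760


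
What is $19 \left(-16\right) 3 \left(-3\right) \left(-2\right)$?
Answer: $-5472$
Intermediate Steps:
$19 \left(-16\right) 3 \left(-3\right) \left(-2\right) = - 304 \left(\left(-9\right) \left(-2\right)\right) = \left(-304\right) 18 = -5472$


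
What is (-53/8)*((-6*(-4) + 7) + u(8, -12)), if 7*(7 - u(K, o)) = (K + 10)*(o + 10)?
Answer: -8003/28 ≈ -285.82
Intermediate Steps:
u(K, o) = 7 - (10 + K)*(10 + o)/7 (u(K, o) = 7 - (K + 10)*(o + 10)/7 = 7 - (10 + K)*(10 + o)/7)
(-53/8)*((-6*(-4) + 7) + u(8, -12)) = (-53/8)*((-6*(-4) + 7) + (-51/7 - 10/7*8 - 10/7*(-12) - ⅐*8*(-12))) = (-53*⅛)*((24 + 7) + (-51/7 - 80/7 + 120/7 + 96/7)) = -53*(31 + 85/7)/8 = -53/8*302/7 = -8003/28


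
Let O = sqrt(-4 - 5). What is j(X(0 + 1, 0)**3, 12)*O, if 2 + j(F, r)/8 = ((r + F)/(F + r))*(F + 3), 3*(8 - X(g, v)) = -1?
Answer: 125216*I/9 ≈ 13913.0*I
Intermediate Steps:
X(g, v) = 25/3 (X(g, v) = 8 - 1/3*(-1) = 8 + 1/3 = 25/3)
j(F, r) = 8 + 8*F (j(F, r) = -16 + 8*(((r + F)/(F + r))*(F + 3)) = -16 + 8*(((F + r)/(F + r))*(3 + F)) = -16 + 8*(1*(3 + F)) = -16 + 8*(3 + F) = -16 + (24 + 8*F) = 8 + 8*F)
O = 3*I (O = sqrt(-9) = 3*I ≈ 3.0*I)
j(X(0 + 1, 0)**3, 12)*O = (8 + 8*(25/3)**3)*(3*I) = (8 + 8*(15625/27))*(3*I) = (8 + 125000/27)*(3*I) = 125216*(3*I)/27 = 125216*I/9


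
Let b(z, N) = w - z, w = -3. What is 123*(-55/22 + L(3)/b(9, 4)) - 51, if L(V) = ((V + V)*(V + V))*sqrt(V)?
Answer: -717/2 - 369*sqrt(3) ≈ -997.63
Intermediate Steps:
b(z, N) = -3 - z
L(V) = 4*V**(5/2) (L(V) = ((2*V)*(2*V))*sqrt(V) = (4*V**2)*sqrt(V) = 4*V**(5/2))
123*(-55/22 + L(3)/b(9, 4)) - 51 = 123*(-55/22 + (4*3**(5/2))/(-3 - 1*9)) - 51 = 123*(-55*1/22 + (4*(9*sqrt(3)))/(-3 - 9)) - 51 = 123*(-5/2 + (36*sqrt(3))/(-12)) - 51 = 123*(-5/2 + (36*sqrt(3))*(-1/12)) - 51 = 123*(-5/2 - 3*sqrt(3)) - 51 = (-615/2 - 369*sqrt(3)) - 51 = -717/2 - 369*sqrt(3)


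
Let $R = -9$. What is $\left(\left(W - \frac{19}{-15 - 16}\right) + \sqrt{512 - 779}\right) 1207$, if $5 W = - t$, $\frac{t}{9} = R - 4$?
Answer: $\frac{4492454}{155} + 1207 i \sqrt{267} \approx 28984.0 + 19723.0 i$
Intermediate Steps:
$t = -117$ ($t = 9 \left(-9 - 4\right) = 9 \left(-13\right) = -117$)
$W = \frac{117}{5}$ ($W = \frac{\left(-1\right) \left(-117\right)}{5} = \frac{1}{5} \cdot 117 = \frac{117}{5} \approx 23.4$)
$\left(\left(W - \frac{19}{-15 - 16}\right) + \sqrt{512 - 779}\right) 1207 = \left(\left(\frac{117}{5} - \frac{19}{-15 - 16}\right) + \sqrt{512 - 779}\right) 1207 = \left(\left(\frac{117}{5} - \frac{19}{-31}\right) + \sqrt{-267}\right) 1207 = \left(\left(\frac{117}{5} - - \frac{19}{31}\right) + i \sqrt{267}\right) 1207 = \left(\left(\frac{117}{5} + \frac{19}{31}\right) + i \sqrt{267}\right) 1207 = \left(\frac{3722}{155} + i \sqrt{267}\right) 1207 = \frac{4492454}{155} + 1207 i \sqrt{267}$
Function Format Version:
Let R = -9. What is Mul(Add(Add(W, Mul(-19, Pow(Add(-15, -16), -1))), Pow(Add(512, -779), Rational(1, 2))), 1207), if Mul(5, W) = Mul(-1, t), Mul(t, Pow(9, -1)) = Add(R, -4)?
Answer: Add(Rational(4492454, 155), Mul(1207, I, Pow(267, Rational(1, 2)))) ≈ Add(28984., Mul(19723., I))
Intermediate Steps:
t = -117 (t = Mul(9, Add(-9, -4)) = Mul(9, -13) = -117)
W = Rational(117, 5) (W = Mul(Rational(1, 5), Mul(-1, -117)) = Mul(Rational(1, 5), 117) = Rational(117, 5) ≈ 23.400)
Mul(Add(Add(W, Mul(-19, Pow(Add(-15, -16), -1))), Pow(Add(512, -779), Rational(1, 2))), 1207) = Mul(Add(Add(Rational(117, 5), Mul(-19, Pow(Add(-15, -16), -1))), Pow(Add(512, -779), Rational(1, 2))), 1207) = Mul(Add(Add(Rational(117, 5), Mul(-19, Pow(-31, -1))), Pow(-267, Rational(1, 2))), 1207) = Mul(Add(Add(Rational(117, 5), Mul(-19, Rational(-1, 31))), Mul(I, Pow(267, Rational(1, 2)))), 1207) = Mul(Add(Add(Rational(117, 5), Rational(19, 31)), Mul(I, Pow(267, Rational(1, 2)))), 1207) = Mul(Add(Rational(3722, 155), Mul(I, Pow(267, Rational(1, 2)))), 1207) = Add(Rational(4492454, 155), Mul(1207, I, Pow(267, Rational(1, 2))))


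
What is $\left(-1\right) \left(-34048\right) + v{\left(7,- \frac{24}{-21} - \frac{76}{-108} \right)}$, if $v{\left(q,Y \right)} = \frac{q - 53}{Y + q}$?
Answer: $\frac{28459781}{836} \approx 34043.0$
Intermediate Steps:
$v{\left(q,Y \right)} = \frac{-53 + q}{Y + q}$
$\left(-1\right) \left(-34048\right) + v{\left(7,- \frac{24}{-21} - \frac{76}{-108} \right)} = \left(-1\right) \left(-34048\right) + \frac{-53 + 7}{\left(- \frac{24}{-21} - \frac{76}{-108}\right) + 7} = 34048 + \frac{1}{\left(\left(-24\right) \left(- \frac{1}{21}\right) - - \frac{19}{27}\right) + 7} \left(-46\right) = 34048 + \frac{1}{\left(\frac{8}{7} + \frac{19}{27}\right) + 7} \left(-46\right) = 34048 + \frac{1}{\frac{349}{189} + 7} \left(-46\right) = 34048 + \frac{1}{\frac{1672}{189}} \left(-46\right) = 34048 + \frac{189}{1672} \left(-46\right) = 34048 - \frac{4347}{836} = \frac{28459781}{836}$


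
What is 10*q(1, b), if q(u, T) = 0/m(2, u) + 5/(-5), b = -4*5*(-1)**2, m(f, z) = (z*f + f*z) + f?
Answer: -10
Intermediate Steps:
m(f, z) = f + 2*f*z (m(f, z) = (f*z + f*z) + f = 2*f*z + f = f + 2*f*z)
b = -20 (b = -20*1 = -20)
q(u, T) = -1 (q(u, T) = 0/((2*(1 + 2*u))) + 5/(-5) = 0/(2 + 4*u) + 5*(-1/5) = 0 - 1 = -1)
10*q(1, b) = 10*(-1) = -10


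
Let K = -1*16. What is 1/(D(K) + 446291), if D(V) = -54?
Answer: 1/446237 ≈ 2.2410e-6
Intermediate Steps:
K = -16
1/(D(K) + 446291) = 1/(-54 + 446291) = 1/446237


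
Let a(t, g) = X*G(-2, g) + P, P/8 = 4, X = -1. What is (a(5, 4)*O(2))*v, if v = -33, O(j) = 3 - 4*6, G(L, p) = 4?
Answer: 19404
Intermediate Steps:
P = 32 (P = 8*4 = 32)
a(t, g) = 28 (a(t, g) = -1*4 + 32 = -4 + 32 = 28)
O(j) = -21 (O(j) = 3 - 24 = -21)
(a(5, 4)*O(2))*v = (28*(-21))*(-33) = -588*(-33) = 19404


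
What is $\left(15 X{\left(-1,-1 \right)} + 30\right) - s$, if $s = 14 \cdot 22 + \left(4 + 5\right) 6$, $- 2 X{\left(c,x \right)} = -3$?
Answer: $- \frac{619}{2} \approx -309.5$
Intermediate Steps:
$X{\left(c,x \right)} = \frac{3}{2}$ ($X{\left(c,x \right)} = \left(- \frac{1}{2}\right) \left(-3\right) = \frac{3}{2}$)
$s = 362$ ($s = 308 + 9 \cdot 6 = 308 + 54 = 362$)
$\left(15 X{\left(-1,-1 \right)} + 30\right) - s = \left(15 \cdot \frac{3}{2} + 30\right) - 362 = \left(\frac{45}{2} + 30\right) - 362 = \frac{105}{2} - 362 = - \frac{619}{2}$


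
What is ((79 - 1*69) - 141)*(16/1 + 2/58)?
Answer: -60915/29 ≈ -2100.5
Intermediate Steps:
((79 - 1*69) - 141)*(16/1 + 2/58) = ((79 - 69) - 141)*(16*1 + 2*(1/58)) = (10 - 141)*(16 + 1/29) = -131*465/29 = -60915/29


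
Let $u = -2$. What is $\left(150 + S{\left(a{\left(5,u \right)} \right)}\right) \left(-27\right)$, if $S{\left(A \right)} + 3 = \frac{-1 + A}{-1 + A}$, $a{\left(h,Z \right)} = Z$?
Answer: $-3996$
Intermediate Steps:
$S{\left(A \right)} = -2$ ($S{\left(A \right)} = -3 + \frac{-1 + A}{-1 + A} = -3 + 1 = -2$)
$\left(150 + S{\left(a{\left(5,u \right)} \right)}\right) \left(-27\right) = \left(150 - 2\right) \left(-27\right) = 148 \left(-27\right) = -3996$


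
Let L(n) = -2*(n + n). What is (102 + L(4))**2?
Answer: 7396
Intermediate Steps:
L(n) = -4*n
(102 + L(4))**2 = (102 - 4*4)**2 = (102 - 16)**2 = 86**2 = 7396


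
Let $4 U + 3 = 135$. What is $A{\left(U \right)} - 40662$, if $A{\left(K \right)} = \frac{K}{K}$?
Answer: $-40661$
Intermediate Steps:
$U = 33$ ($U = - \frac{3}{4} + \frac{1}{4} \cdot 135 = - \frac{3}{4} + \frac{135}{4} = 33$)
$A{\left(K \right)} = 1$
$A{\left(U \right)} - 40662 = 1 - 40662 = -40661$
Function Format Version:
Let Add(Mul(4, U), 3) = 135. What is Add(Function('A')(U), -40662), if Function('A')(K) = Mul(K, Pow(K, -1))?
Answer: -40661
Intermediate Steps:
U = 33 (U = Add(Rational(-3, 4), Mul(Rational(1, 4), 135)) = Add(Rational(-3, 4), Rational(135, 4)) = 33)
Function('A')(K) = 1
Add(Function('A')(U), -40662) = Add(1, -40662) = -40661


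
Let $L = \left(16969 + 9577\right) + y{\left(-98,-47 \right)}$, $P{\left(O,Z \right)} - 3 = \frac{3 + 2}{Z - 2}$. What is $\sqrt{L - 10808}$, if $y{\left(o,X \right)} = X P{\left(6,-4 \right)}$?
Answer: $\frac{\sqrt{562902}}{6} \approx 125.04$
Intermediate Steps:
$P{\left(O,Z \right)} = 3 + \frac{5}{-2 + Z}$ ($P{\left(O,Z \right)} = 3 + \frac{3 + 2}{Z - 2} = 3 + \frac{5}{-2 + Z}$)
$y{\left(o,X \right)} = \frac{13 X}{6}$ ($y{\left(o,X \right)} = X \frac{-1 + 3 \left(-4\right)}{-2 - 4} = X \frac{-1 - 12}{-6} = X \left(\left(- \frac{1}{6}\right) \left(-13\right)\right) = X \frac{13}{6} = \frac{13 X}{6}$)
$L = \frac{158665}{6}$ ($L = \left(16969 + 9577\right) + \frac{13}{6} \left(-47\right) = 26546 - \frac{611}{6} = \frac{158665}{6} \approx 26444.0$)
$\sqrt{L - 10808} = \sqrt{\frac{158665}{6} - 10808} = \sqrt{\frac{93817}{6}} = \frac{\sqrt{562902}}{6}$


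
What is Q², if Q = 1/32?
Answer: 1/1024 ≈ 0.00097656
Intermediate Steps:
Q = 1/32 ≈ 0.031250
Q² = (1/32)² = 1/1024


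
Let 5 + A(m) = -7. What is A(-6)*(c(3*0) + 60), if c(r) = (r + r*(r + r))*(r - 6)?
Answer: -720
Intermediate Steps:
A(m) = -12 (A(m) = -5 - 7 = -12)
c(r) = (-6 + r)*(r + 2*r**2) (c(r) = (r + r*(2*r))*(-6 + r) = (r + 2*r**2)*(-6 + r) = (-6 + r)*(r + 2*r**2))
A(-6)*(c(3*0) + 60) = -12*((3*0)*(-6 - 33*0 + 2*(3*0)**2) + 60) = -12*(0*(-6 - 11*0 + 2*0**2) + 60) = -12*(0*(-6 + 0 + 2*0) + 60) = -12*(0*(-6 + 0 + 0) + 60) = -12*(0*(-6) + 60) = -12*(0 + 60) = -12*60 = -720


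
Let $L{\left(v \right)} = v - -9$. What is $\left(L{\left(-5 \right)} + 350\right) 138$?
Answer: $48852$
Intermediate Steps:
$L{\left(v \right)} = 9 + v$ ($L{\left(v \right)} = v + 9 = 9 + v$)
$\left(L{\left(-5 \right)} + 350\right) 138 = \left(\left(9 - 5\right) + 350\right) 138 = \left(4 + 350\right) 138 = 354 \cdot 138 = 48852$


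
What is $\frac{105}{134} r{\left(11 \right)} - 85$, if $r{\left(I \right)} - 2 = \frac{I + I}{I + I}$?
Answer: $- \frac{11075}{134} \approx -82.649$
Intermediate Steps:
$r{\left(I \right)} = 3$ ($r{\left(I \right)} = 2 + \frac{I + I}{I + I} = 2 + \frac{2 I}{2 I} = 2 + 2 I \frac{1}{2 I} = 2 + 1 = 3$)
$\frac{105}{134} r{\left(11 \right)} - 85 = \frac{105}{134} \cdot 3 - 85 = \frac{315}{134} - 85 = - \frac{11075}{134}$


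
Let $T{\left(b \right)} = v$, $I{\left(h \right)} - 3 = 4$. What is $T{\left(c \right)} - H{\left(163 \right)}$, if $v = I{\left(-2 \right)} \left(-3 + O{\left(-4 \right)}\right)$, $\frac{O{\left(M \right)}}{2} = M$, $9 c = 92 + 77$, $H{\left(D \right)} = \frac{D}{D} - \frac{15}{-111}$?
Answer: $- \frac{2891}{37} \approx -78.135$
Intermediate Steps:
$H{\left(D \right)} = \frac{42}{37}$ ($H{\left(D \right)} = 1 - - \frac{5}{37} = 1 + \frac{5}{37} = \frac{42}{37}$)
$c = \frac{169}{9}$ ($c = \frac{92 + 77}{9} = \frac{1}{9} \cdot 169 = \frac{169}{9} \approx 18.778$)
$I{\left(h \right)} = 7$ ($I{\left(h \right)} = 3 + 4 = 7$)
$O{\left(M \right)} = 2 M$
$v = -77$ ($v = 7 \left(-3 + 2 \left(-4\right)\right) = 7 \left(-3 - 8\right) = 7 \left(-11\right) = -77$)
$T{\left(b \right)} = -77$
$T{\left(c \right)} - H{\left(163 \right)} = -77 - \frac{42}{37} = - \frac{2891}{37}$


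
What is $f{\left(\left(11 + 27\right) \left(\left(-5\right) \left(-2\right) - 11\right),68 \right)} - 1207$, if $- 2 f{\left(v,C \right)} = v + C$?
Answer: $-1222$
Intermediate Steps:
$f{\left(v,C \right)} = - \frac{C}{2} - \frac{v}{2}$ ($f{\left(v,C \right)} = - \frac{v + C}{2} = - \frac{C + v}{2} = - \frac{C}{2} - \frac{v}{2}$)
$f{\left(\left(11 + 27\right) \left(\left(-5\right) \left(-2\right) - 11\right),68 \right)} - 1207 = \left(\left(- \frac{1}{2}\right) 68 - \frac{\left(11 + 27\right) \left(\left(-5\right) \left(-2\right) - 11\right)}{2}\right) - 1207 = \left(-34 - \frac{38 \left(10 - 11\right)}{2}\right) - 1207 = \left(-34 - \frac{38 \left(-1\right)}{2}\right) - 1207 = \left(-34 - -19\right) - 1207 = \left(-34 + 19\right) - 1207 = -15 - 1207 = -1222$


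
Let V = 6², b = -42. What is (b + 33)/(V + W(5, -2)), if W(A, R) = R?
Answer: -9/34 ≈ -0.26471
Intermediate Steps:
V = 36
(b + 33)/(V + W(5, -2)) = (-42 + 33)/(36 - 2) = -9/34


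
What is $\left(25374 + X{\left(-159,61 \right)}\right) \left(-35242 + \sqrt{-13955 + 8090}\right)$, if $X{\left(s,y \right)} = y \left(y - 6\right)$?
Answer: $-1012467418 + 28729 i \sqrt{5865} \approx -1.0125 \cdot 10^{9} + 2.2002 \cdot 10^{6} i$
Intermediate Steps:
$X{\left(s,y \right)} = y \left(-6 + y\right)$
$\left(25374 + X{\left(-159,61 \right)}\right) \left(-35242 + \sqrt{-13955 + 8090}\right) = \left(25374 + 61 \left(-6 + 61\right)\right) \left(-35242 + \sqrt{-13955 + 8090}\right) = \left(25374 + 61 \cdot 55\right) \left(-35242 + \sqrt{-5865}\right) = \left(25374 + 3355\right) \left(-35242 + i \sqrt{5865}\right) = 28729 \left(-35242 + i \sqrt{5865}\right) = -1012467418 + 28729 i \sqrt{5865}$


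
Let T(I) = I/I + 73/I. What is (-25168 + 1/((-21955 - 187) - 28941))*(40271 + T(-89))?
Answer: -4607968054567575/4546387 ≈ -1.0135e+9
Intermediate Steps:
T(I) = 1 + 73/I
(-25168 + 1/((-21955 - 187) - 28941))*(40271 + T(-89)) = (-25168 + 1/((-21955 - 187) - 28941))*(40271 + (73 - 89)/(-89)) = (-25168 + 1/(-22142 - 28941))*(40271 - 1/89*(-16)) = (-25168 + 1/(-51083))*(40271 + 16/89) = (-25168 - 1/51083)*(3584135/89) = -1285656945/51083*3584135/89 = -4607968054567575/4546387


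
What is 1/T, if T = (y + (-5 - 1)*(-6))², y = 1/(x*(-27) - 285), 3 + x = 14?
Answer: 338724/438944401 ≈ 0.00077168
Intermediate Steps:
x = 11 (x = -3 + 14 = 11)
y = -1/582 (y = 1/(11*(-27) - 285) = 1/(-297 - 285) = 1/(-582) = -1/582 ≈ -0.0017182)
T = 438944401/338724 (T = (-1/582 + (-5 - 1)*(-6))² = (-1/582 - 6*(-6))² = (-1/582 + 36)² = (20951/582)² = 438944401/338724 ≈ 1295.9)
1/T = 1/(438944401/338724) = 338724/438944401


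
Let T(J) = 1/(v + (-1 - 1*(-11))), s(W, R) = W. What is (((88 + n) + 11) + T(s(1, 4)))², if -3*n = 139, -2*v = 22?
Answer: 24025/9 ≈ 2669.4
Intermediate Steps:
v = -11 (v = -½*22 = -11)
n = -139/3 (n = -⅓*139 = -139/3 ≈ -46.333)
T(J) = -1 (T(J) = 1/(-11 + (-1 - 1*(-11))) = 1/(-11 + (-1 + 11)) = 1/(-11 + 10) = 1/(-1) = -1)
(((88 + n) + 11) + T(s(1, 4)))² = (((88 - 139/3) + 11) - 1)² = ((125/3 + 11) - 1)² = (158/3 - 1)² = (155/3)² = 24025/9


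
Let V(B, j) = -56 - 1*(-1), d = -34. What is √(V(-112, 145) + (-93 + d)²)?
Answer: 3*√1786 ≈ 126.78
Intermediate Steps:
V(B, j) = -55 (V(B, j) = -56 + 1 = -55)
√(V(-112, 145) + (-93 + d)²) = √(-55 + (-93 - 34)²) = √(-55 + (-127)²) = √(-55 + 16129) = √16074 = 3*√1786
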